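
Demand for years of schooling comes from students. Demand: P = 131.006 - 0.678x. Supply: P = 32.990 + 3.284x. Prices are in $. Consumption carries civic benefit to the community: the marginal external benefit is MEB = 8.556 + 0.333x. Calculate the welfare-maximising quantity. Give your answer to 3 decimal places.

x* = 29.367

Social marginal benefit = demand + MEB = 139.562 - 0.345x.
Set SMB = MC: 139.562 - 0.345x = 32.990 + 3.284x → x* = 29.3668.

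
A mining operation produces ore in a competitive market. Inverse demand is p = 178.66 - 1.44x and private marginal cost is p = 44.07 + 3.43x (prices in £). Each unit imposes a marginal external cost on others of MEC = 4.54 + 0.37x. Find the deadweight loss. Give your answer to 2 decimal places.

Market equilibrium (private): 44.07 + 3.43x = 178.66 - 1.44x → x_m = 27.6366.
Social marginal cost = private MC + MEC = 48.61 + 3.80x.
Set SMC = demand: 48.61 + 3.80x = 178.66 - 1.44x → x* = 24.8187.
The welfare-loss triangle has base |x_m − x*| and height MEC(x_m) (the vertical gap between SMC and demand is zero at x* and MEC at x_m).
DWL = ½ × 2.8179 × 14.7655 = 20.8039.

DWL = £20.80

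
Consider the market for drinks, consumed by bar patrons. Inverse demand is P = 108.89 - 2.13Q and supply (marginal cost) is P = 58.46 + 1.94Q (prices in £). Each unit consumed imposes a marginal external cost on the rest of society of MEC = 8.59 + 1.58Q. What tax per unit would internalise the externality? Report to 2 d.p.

tax = £20.29 per unit

Social marginal benefit = demand − MEC = 100.30 - 3.71Q.
Set SMB = MC: 100.30 - 3.71Q = 58.46 + 1.94Q → Q* = 7.4053.
The Pigouvian tax equals MEC at Q*: 8.59 + 1.58×7.4053 = 20.2904.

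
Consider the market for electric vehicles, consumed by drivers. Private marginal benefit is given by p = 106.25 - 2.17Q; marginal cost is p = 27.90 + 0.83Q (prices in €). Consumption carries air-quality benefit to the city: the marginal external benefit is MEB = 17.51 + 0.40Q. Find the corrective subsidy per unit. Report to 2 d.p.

Social marginal benefit = demand + MEB = 123.76 - 1.77Q.
Set SMB = MC: 123.76 - 1.77Q = 27.90 + 0.83Q → Q* = 36.8692.
The Pigouvian subsidy equals MEB at Q*: 17.51 + 0.40×36.8692 = 32.2577.

subsidy = €32.26 per unit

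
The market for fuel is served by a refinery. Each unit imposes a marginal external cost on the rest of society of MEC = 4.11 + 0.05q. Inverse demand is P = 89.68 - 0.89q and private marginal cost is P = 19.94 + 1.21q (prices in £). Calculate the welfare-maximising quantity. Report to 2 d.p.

Social marginal cost = private MC + MEC = 24.05 + 1.26q.
Set SMC = demand: 24.05 + 1.26q = 89.68 - 0.89q → q* = 30.5256.

q* = 30.53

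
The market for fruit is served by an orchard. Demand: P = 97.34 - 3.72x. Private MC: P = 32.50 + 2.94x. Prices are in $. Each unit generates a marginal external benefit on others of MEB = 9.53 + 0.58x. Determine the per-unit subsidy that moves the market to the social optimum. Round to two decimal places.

subsidy = $16.62 per unit

Social marginal cost = private MC − MEB = 22.97 + 2.36x.
Set SMC = demand: 22.97 + 2.36x = 97.34 - 3.72x → x* = 12.2319.
The Pigouvian subsidy equals MEB at x*: 9.53 + 0.58×12.2319 = 16.6245.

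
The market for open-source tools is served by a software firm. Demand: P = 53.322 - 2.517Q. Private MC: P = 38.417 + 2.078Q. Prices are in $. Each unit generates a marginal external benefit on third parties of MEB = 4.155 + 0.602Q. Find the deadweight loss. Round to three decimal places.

DWL = $4.671

Market equilibrium (private): 38.417 + 2.078Q = 53.322 - 2.517Q → Q_m = 3.2437.
Social marginal cost = private MC − MEB = 34.262 + 1.476Q.
Set SMC = demand: 34.262 + 1.476Q = 53.322 - 2.517Q → Q* = 4.7734.
The loss is the area between SMC and demand from Q* to Q_m; with linear curves that's a triangle of height MEB(Q_m).
DWL = ½ × 1.5297 × 6.1077 = 4.6715.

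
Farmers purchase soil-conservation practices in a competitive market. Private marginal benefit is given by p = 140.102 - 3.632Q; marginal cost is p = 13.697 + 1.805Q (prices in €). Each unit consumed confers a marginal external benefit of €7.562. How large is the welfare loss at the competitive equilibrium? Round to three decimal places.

DWL = €5.259

Market equilibrium (private): 13.697 + 1.805Q = 140.102 - 3.632Q → Q_m = 23.2490.
Social marginal benefit = demand + MEB = 147.664 - 3.632Q.
Set SMB = MC: 147.664 - 3.632Q = 13.697 + 1.805Q → Q* = 24.6399.
Height of the DWL triangle at Q_m is SMB(Q_m) − MC(Q_m) = MEB(Q_m) = 7.5620.
DWL = ½ × 1.3909 × 7.5620 = 5.2590.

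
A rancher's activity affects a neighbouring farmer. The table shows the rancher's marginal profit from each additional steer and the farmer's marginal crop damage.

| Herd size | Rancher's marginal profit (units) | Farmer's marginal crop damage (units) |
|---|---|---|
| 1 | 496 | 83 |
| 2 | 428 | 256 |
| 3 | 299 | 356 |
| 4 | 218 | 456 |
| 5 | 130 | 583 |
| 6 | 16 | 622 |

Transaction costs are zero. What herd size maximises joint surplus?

2

Bargaining reaches the level where marginal profit last exceeds marginal crop damage.
That holds through level 2 (428 ≥ 256) but not at 3 (299 < 356).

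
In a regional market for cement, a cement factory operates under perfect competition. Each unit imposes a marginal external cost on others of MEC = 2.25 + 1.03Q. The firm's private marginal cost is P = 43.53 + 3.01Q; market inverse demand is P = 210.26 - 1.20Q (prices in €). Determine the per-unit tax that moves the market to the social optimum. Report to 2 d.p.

tax = €34.58 per unit

Social marginal cost = private MC + MEC = 45.78 + 4.04Q.
Set SMC = demand: 45.78 + 4.04Q = 210.26 - 1.20Q → Q* = 31.3893.
The Pigouvian tax equals MEC at Q*: 2.25 + 1.03×31.3893 = 34.5810.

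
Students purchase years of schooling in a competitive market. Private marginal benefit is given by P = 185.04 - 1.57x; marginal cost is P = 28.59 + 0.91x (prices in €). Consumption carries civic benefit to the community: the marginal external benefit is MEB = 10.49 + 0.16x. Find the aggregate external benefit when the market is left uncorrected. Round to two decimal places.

Market equilibrium (private): 28.59 + 0.91x = 185.04 - 1.57x → x_m = 63.0847.
Total external benefit = ∫₀^{x_m} (10.49 + 0.16x) dx = 10.49×63.0847 + ½×0.16×63.0847² = 980.1329.

€980.13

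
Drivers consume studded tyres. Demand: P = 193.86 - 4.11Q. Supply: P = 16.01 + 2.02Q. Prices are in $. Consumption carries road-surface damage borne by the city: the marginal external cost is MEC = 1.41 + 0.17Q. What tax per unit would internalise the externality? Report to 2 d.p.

tax = $6.17 per unit

Social marginal benefit = demand − MEC = 192.45 - 4.28Q.
Set SMB = MC: 192.45 - 4.28Q = 16.01 + 2.02Q → Q* = 28.0063.
The Pigouvian tax equals MEC at Q*: 1.41 + 0.17×28.0063 = 6.1711.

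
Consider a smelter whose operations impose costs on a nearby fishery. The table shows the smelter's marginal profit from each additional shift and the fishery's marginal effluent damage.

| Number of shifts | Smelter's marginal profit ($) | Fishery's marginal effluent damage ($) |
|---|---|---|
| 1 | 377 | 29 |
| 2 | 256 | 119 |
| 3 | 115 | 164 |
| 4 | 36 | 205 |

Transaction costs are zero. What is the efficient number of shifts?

2

Bargaining reaches the level where marginal profit last exceeds marginal effluent damage.
That holds through level 2 (256 ≥ 119) but not at 3 (115 < 164).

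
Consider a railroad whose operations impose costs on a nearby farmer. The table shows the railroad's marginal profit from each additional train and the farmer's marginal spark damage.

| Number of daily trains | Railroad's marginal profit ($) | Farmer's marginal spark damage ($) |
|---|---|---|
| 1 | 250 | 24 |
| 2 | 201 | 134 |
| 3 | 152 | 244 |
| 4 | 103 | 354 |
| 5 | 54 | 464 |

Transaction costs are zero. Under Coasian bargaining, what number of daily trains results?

2

Bargaining reaches the level where marginal profit last exceeds marginal spark damage.
That holds through level 2 (201 ≥ 134) but not at 3 (152 < 244).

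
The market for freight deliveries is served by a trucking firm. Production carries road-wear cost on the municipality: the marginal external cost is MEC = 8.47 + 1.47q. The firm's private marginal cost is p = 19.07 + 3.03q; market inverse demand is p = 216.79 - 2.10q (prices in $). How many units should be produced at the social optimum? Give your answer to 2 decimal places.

Social marginal cost = private MC + MEC = 27.54 + 4.50q.
Set SMC = demand: 27.54 + 4.50q = 216.79 - 2.10q → q* = 28.6742.

q* = 28.67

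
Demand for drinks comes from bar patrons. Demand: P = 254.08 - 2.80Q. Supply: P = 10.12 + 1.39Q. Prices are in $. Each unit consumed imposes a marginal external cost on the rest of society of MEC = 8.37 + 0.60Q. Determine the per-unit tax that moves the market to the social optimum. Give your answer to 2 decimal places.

Social marginal benefit = demand − MEC = 245.71 - 3.40Q.
Set SMB = MC: 245.71 - 3.40Q = 10.12 + 1.39Q → Q* = 49.1837.
The Pigouvian tax equals MEC at Q*: 8.37 + 0.60×49.1837 = 37.8802.

tax = $37.88 per unit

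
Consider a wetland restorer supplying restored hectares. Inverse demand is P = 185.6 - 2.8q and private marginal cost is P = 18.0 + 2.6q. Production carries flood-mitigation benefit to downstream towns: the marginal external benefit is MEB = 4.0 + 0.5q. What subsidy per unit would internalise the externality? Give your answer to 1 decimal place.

subsidy = 21.5 per unit

Social marginal cost = private MC − MEB = 14.0 + 2.1q.
Set SMC = demand: 14.0 + 2.1q = 185.6 - 2.8q → q* = 35.0204.
The Pigouvian subsidy equals MEB at q*: 4.0 + 0.5×35.0204 = 21.5102.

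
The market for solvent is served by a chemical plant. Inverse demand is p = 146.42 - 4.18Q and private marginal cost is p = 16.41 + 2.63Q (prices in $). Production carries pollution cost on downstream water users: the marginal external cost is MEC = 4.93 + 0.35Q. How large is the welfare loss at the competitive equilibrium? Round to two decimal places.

DWL = $9.42

Market equilibrium (private): 16.41 + 2.63Q = 146.42 - 4.18Q → Q_m = 19.0910.
Social marginal cost = private MC + MEC = 21.34 + 2.98Q.
Set SMC = demand: 21.34 + 2.98Q = 146.42 - 4.18Q → Q* = 17.4693.
Height of the DWL triangle at Q_m is SMC(Q_m) − demand(Q_m) = MEC(Q_m) = 11.6119.
DWL = ½ × 1.6217 × 11.6119 = 9.4155.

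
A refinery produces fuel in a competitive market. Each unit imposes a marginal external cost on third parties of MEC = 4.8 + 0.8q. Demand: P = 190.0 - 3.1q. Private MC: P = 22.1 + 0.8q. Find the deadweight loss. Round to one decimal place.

DWL = 163.8

Market equilibrium (private): 22.1 + 0.8q = 190.0 - 3.1q → q_m = 43.0513.
Social marginal cost = private MC + MEC = 26.9 + 1.6q.
Set SMC = demand: 26.9 + 1.6q = 190.0 - 3.1q → q* = 34.7021.
Height of the DWL triangle at q_m is SMC(q_m) − demand(q_m) = MEC(q_m) = 39.2410.
DWL = ½ × 8.3492 × 39.2410 = 163.8155.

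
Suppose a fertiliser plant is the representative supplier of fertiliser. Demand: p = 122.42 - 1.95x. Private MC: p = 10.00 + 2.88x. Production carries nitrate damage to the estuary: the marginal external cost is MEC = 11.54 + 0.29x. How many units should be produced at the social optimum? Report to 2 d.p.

x* = 19.70

Social marginal cost = private MC + MEC = 21.54 + 3.17x.
Set SMC = demand: 21.54 + 3.17x = 122.42 - 1.95x → x* = 19.7031.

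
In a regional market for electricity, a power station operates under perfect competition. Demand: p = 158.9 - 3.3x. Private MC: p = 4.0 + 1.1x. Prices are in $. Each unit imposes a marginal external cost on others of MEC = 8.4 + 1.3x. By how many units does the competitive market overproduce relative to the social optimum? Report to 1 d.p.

Market equilibrium (private): 4.0 + 1.1x = 158.9 - 3.3x → x_m = 35.2045.
Social marginal cost = private MC + MEC = 12.4 + 2.4x.
Set SMC = demand: 12.4 + 2.4x = 158.9 - 3.3x → x* = 25.7018.
Gap = |35.2045 − 25.7018| = 9.5027.

9.5 units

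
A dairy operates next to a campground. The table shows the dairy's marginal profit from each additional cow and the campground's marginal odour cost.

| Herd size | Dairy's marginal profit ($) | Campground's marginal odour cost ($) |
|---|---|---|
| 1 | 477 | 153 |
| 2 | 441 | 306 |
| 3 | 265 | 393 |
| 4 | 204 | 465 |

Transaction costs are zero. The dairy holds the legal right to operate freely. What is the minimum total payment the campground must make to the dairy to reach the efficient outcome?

$469

Left alone the dairy would choose level 4 (marginal profit stays positive).
Efficient level: k* = 2 (marginal profit ≥ marginal odour cost through 2).
The campground must at least cover the dairy's forgone profit from cutting 4→2: 265 + 204 = 469.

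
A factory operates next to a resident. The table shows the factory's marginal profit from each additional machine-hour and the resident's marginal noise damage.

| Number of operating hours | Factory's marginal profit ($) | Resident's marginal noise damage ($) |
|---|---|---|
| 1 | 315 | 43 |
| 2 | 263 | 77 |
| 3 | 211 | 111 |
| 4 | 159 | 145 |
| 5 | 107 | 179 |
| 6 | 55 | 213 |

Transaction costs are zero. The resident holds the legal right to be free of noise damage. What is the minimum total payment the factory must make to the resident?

Efficient level: marginal profit ≥ marginal noise damage through level 4, so k* = 4.
With the resident holding the right, the factory must at least compensate total damage at k*: 43 + 77 + 111 + 145 = 376.

$376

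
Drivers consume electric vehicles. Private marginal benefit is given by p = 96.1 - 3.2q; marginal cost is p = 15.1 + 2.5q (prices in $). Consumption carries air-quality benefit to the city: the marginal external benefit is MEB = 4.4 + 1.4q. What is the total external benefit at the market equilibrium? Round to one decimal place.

$203.9

Market equilibrium (private): 15.1 + 2.5q = 96.1 - 3.2q → q_m = 14.2105.
Total external benefit = ∫₀^{q_m} (4.4 + 1.4q) dq = 4.4×14.2105 + ½×1.4×14.2105² = 203.8830.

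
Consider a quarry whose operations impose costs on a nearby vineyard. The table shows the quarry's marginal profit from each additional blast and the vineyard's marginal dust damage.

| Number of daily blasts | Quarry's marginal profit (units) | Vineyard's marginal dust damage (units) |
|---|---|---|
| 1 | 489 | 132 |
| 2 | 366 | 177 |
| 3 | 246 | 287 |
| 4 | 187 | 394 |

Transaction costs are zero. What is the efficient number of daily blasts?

2

Bargaining reaches the level where marginal profit last exceeds marginal dust damage.
That holds through level 2 (366 ≥ 177) but not at 3 (246 < 287).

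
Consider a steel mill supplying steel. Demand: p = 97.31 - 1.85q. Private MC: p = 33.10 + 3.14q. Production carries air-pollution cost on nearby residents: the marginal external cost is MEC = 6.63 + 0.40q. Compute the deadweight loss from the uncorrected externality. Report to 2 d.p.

Market equilibrium (private): 33.10 + 3.14q = 97.31 - 1.85q → q_m = 12.8677.
Social marginal cost = private MC + MEC = 39.73 + 3.54q.
Set SMC = demand: 39.73 + 3.54q = 97.31 - 1.85q → q* = 10.6827.
Between q* and q_m the wedge SMC − demand runs linearly from 0 to MEC(q_m), so the loss is a triangle.
DWL = ½ × 2.1850 × 11.7771 = 12.8665.

DWL = 12.87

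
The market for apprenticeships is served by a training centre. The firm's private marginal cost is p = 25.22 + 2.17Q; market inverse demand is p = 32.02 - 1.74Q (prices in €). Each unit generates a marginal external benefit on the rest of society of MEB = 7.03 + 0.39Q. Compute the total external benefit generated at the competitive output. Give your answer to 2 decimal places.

€12.82

Market equilibrium (private): 25.22 + 2.17Q = 32.02 - 1.74Q → Q_m = 1.7391.
Total external benefit = ∫₀^{Q_m} (7.03 + 0.39Q) dQ = 7.03×1.7391 + ½×0.39×1.7391² = 12.8156.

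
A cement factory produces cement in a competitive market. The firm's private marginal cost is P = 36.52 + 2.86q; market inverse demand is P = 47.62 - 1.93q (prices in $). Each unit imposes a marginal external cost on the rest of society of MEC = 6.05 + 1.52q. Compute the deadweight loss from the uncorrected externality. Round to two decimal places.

DWL = $7.26

Market equilibrium (private): 36.52 + 2.86q = 47.62 - 1.93q → q_m = 2.3173.
Social marginal cost = private MC + MEC = 42.57 + 4.38q.
Set SMC = demand: 42.57 + 4.38q = 47.62 - 1.93q → q* = 0.8003.
The welfare-loss triangle has base |q_m − q*| and height MEC(q_m) (the vertical gap between SMC and demand is zero at q* and MEC at q_m).
DWL = ½ × 1.5170 × 9.5723 = 7.2606.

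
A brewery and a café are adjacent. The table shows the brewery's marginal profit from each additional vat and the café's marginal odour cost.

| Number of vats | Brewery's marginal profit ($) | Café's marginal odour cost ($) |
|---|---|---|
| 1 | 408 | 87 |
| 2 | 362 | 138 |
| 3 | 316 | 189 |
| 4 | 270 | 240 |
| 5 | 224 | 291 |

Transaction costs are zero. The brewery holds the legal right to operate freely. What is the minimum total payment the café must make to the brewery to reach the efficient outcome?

Left alone the brewery would choose level 5 (marginal profit stays positive).
Efficient level: k* = 4 (marginal profit ≥ marginal odour cost through 4).
The café must at least cover the brewery's forgone profit from cutting 5→4: 224 = 224.

$224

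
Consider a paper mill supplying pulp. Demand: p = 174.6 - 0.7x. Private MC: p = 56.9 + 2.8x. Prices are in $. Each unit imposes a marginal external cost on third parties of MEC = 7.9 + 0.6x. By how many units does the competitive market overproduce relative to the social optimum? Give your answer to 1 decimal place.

6.8 units

Market equilibrium (private): 56.9 + 2.8x = 174.6 - 0.7x → x_m = 33.6286.
Social marginal cost = private MC + MEC = 64.8 + 3.4x.
Set SMC = demand: 64.8 + 3.4x = 174.6 - 0.7x → x* = 26.7805.
Gap = |33.6286 − 26.7805| = 6.8481.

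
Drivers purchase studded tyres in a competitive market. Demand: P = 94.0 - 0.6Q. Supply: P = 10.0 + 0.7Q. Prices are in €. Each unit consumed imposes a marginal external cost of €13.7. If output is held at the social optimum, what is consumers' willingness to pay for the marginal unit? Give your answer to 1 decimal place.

P = €61.6

Social marginal benefit = demand − MEC = 80.3 - 0.6Q.
Set SMB = MC: 80.3 - 0.6Q = 10.0 + 0.7Q → Q* = 54.0769.
Consumer price on the demand curve at Q*: 94.0 − 0.6×54.0769 = 61.5539.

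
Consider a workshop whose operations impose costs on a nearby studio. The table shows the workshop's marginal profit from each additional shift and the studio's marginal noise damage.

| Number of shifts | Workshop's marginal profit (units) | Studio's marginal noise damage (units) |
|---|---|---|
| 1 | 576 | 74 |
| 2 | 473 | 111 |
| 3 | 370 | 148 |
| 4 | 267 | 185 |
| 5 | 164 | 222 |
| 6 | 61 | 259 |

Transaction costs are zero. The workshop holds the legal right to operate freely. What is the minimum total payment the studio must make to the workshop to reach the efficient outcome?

225

Left alone the workshop would choose level 6 (marginal profit stays positive).
Efficient level: k* = 4 (marginal profit ≥ marginal noise damage through 4).
The studio must at least cover the workshop's forgone profit from cutting 6→4: 164 + 61 = 225.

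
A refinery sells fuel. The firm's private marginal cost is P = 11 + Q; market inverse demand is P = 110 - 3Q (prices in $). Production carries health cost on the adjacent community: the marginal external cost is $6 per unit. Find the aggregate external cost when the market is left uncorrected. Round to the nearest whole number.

$149

Market equilibrium (private): 11 + Q = 110 - 3Q → Q_m = 24.7500.
Total external cost = MEC × Q_m = 6 × 24.7500 = 148.5000.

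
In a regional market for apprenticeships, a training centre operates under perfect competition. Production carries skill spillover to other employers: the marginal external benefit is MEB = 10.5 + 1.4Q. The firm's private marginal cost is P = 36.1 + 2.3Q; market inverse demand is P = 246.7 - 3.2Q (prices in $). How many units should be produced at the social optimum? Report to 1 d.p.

Social marginal cost = private MC − MEB = 25.6 + 0.9Q.
Set SMC = demand: 25.6 + 0.9Q = 246.7 - 3.2Q → Q* = 53.9268.

Q* = 53.9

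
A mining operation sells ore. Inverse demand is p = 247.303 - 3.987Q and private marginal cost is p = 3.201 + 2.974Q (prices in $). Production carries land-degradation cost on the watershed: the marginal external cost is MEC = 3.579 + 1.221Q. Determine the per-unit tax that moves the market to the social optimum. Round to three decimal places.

tax = $39.472 per unit

Social marginal cost = private MC + MEC = 6.780 + 4.195Q.
Set SMC = demand: 6.780 + 4.195Q = 247.303 - 3.987Q → Q* = 29.3966.
The Pigouvian tax equals MEC at Q*: 3.579 + 1.221×29.3966 = 39.4722.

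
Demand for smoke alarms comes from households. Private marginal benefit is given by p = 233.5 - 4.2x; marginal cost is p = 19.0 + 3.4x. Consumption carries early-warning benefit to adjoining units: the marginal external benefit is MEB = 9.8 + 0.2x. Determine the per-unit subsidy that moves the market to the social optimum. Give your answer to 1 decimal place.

subsidy = 15.9 per unit

Social marginal benefit = demand + MEB = 243.3 - 4.0x.
Set SMB = MC: 243.3 - 4.0x = 19.0 + 3.4x → x* = 30.3108.
The Pigouvian subsidy equals MEB at x*: 9.8 + 0.2×30.3108 = 15.8622.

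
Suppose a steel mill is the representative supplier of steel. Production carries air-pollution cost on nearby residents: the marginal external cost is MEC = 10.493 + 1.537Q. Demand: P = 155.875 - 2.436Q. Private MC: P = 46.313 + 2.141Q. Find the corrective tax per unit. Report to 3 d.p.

tax = 35.398 per unit

Social marginal cost = private MC + MEC = 56.806 + 3.678Q.
Set SMC = demand: 56.806 + 3.678Q = 155.875 - 2.436Q → Q* = 16.2036.
The Pigouvian tax equals MEC at Q*: 10.493 + 1.537×16.2036 = 35.3979.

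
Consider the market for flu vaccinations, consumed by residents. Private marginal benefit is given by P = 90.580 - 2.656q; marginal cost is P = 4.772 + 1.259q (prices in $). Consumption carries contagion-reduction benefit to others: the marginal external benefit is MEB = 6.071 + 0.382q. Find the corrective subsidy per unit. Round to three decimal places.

subsidy = $16.005 per unit

Social marginal benefit = demand + MEB = 96.651 - 2.274q.
Set SMB = MC: 96.651 - 2.274q = 4.772 + 1.259q → q* = 26.0059.
The Pigouvian subsidy equals MEB at q*: 6.071 + 0.382×26.0059 = 16.0053.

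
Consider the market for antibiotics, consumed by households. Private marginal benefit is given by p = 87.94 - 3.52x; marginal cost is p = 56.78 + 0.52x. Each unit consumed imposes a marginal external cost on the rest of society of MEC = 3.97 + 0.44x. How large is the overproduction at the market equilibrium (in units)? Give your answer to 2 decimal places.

Market equilibrium (private): 56.78 + 0.52x = 87.94 - 3.52x → x_m = 7.7129.
Social marginal benefit = demand − MEC = 83.97 - 3.96x.
Set SMB = MC: 83.97 - 3.96x = 56.78 + 0.52x → x* = 6.0692.
Gap = |7.7129 − 6.0692| = 1.6437.

1.64 units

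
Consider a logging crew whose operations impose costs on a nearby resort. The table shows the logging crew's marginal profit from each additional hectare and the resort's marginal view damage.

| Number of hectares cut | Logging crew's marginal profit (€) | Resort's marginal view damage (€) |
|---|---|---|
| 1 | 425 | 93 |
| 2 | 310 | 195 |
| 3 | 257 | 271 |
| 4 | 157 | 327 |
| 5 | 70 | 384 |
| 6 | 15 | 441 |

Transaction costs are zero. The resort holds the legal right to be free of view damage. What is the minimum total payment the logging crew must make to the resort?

Efficient level: marginal profit ≥ marginal view damage through level 2, so k* = 2.
With the resort holding the right, the logging crew must at least compensate total damage at k*: 93 + 195 = 288.

€288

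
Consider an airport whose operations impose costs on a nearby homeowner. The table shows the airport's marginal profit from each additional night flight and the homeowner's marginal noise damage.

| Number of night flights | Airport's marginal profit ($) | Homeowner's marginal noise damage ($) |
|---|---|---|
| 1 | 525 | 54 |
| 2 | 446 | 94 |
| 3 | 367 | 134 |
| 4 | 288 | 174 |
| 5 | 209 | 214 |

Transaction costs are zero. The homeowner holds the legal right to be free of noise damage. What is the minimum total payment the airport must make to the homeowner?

Efficient level: marginal profit ≥ marginal noise damage through level 4, so k* = 4.
With the homeowner holding the right, the airport must at least compensate total damage at k*: 54 + 94 + 134 + 174 = 456.

$456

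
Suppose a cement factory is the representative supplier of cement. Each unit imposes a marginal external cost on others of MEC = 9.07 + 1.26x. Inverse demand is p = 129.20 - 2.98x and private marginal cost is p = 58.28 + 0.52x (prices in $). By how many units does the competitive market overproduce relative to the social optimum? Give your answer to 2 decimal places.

Market equilibrium (private): 58.28 + 0.52x = 129.20 - 2.98x → x_m = 20.2629.
Social marginal cost = private MC + MEC = 67.35 + 1.78x.
Set SMC = demand: 67.35 + 1.78x = 129.20 - 2.98x → x* = 12.9937.
Gap = |20.2629 − 12.9937| = 7.2692.

7.27 units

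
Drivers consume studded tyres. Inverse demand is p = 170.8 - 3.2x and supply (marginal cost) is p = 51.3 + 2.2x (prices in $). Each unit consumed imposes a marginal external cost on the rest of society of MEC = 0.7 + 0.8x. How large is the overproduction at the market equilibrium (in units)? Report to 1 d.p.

3.0 units

Market equilibrium (private): 51.3 + 2.2x = 170.8 - 3.2x → x_m = 22.1296.
Social marginal benefit = demand − MEC = 170.1 - 4.0x.
Set SMB = MC: 170.1 - 4.0x = 51.3 + 2.2x → x* = 19.1613.
Gap = |22.1296 − 19.1613| = 2.9683.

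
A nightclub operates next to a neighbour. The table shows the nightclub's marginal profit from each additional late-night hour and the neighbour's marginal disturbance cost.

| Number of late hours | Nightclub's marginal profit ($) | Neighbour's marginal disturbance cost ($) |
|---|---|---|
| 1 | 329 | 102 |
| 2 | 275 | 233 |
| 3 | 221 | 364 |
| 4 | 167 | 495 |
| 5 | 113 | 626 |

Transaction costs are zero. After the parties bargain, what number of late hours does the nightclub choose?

2

Bargaining reaches the level where marginal profit last exceeds marginal disturbance cost.
That holds through level 2 (275 ≥ 233) but not at 3 (221 < 364).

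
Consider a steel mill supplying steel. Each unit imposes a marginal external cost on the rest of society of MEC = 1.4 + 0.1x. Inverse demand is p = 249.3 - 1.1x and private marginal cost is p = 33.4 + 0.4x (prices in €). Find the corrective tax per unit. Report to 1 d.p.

tax = €14.8 per unit

Social marginal cost = private MC + MEC = 34.8 + 0.5x.
Set SMC = demand: 34.8 + 0.5x = 249.3 - 1.1x → x* = 134.0625.
The Pigouvian tax equals MEC at x*: 1.4 + 0.1×134.0625 = 14.8063.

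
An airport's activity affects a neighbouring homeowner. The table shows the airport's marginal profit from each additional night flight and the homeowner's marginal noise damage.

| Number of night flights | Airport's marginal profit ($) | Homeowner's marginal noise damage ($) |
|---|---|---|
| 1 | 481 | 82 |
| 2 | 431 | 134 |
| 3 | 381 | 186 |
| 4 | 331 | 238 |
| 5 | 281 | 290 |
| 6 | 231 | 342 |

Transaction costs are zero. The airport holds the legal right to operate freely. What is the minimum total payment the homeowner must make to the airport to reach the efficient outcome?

Left alone the airport would choose level 6 (marginal profit stays positive).
Efficient level: k* = 4 (marginal profit ≥ marginal noise damage through 4).
The homeowner must at least cover the airport's forgone profit from cutting 6→4: 281 + 231 = 512.

$512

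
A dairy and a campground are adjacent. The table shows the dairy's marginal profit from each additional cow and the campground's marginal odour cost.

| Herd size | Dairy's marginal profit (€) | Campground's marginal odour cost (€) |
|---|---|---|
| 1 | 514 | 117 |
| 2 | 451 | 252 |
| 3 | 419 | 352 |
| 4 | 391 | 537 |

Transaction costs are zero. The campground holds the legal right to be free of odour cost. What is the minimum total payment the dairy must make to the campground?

Efficient level: marginal profit ≥ marginal odour cost through level 3, so k* = 3.
With the campground holding the right, the dairy must at least compensate total damage at k*: 117 + 252 + 352 = 721.

€721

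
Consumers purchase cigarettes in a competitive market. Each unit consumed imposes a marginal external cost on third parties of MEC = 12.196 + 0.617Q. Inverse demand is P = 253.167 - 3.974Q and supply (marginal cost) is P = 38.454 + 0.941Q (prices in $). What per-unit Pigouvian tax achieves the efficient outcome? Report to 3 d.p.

Social marginal benefit = demand − MEC = 240.971 - 4.591Q.
Set SMB = MC: 240.971 - 4.591Q = 38.454 + 0.941Q → Q* = 36.6083.
The Pigouvian tax equals MEC at Q*: 12.196 + 0.617×36.6083 = 34.7833.

tax = $34.783 per unit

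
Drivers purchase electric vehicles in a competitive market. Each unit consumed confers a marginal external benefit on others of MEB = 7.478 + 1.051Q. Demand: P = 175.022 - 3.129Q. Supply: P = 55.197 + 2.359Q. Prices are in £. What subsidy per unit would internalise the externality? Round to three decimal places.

Social marginal benefit = demand + MEB = 182.500 - 2.078Q.
Set SMB = MC: 182.500 - 2.078Q = 55.197 + 2.359Q → Q* = 28.6912.
The Pigouvian subsidy equals MEB at Q*: 7.478 + 1.051×28.6912 = 37.6325.

subsidy = £37.632 per unit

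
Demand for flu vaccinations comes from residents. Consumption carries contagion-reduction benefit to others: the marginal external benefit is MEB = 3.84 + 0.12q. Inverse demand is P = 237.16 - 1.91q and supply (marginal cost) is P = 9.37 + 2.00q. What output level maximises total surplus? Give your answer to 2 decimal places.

Social marginal benefit = demand + MEB = 241.00 - 1.79q.
Set SMB = MC: 241.00 - 1.79q = 9.37 + 2.00q → q* = 61.1161.

q* = 61.12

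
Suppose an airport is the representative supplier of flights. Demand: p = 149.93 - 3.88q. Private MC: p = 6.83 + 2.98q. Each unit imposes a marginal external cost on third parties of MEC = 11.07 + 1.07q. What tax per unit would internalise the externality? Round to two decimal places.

Social marginal cost = private MC + MEC = 17.90 + 4.05q.
Set SMC = demand: 17.90 + 4.05q = 149.93 - 3.88q → q* = 16.6494.
The Pigouvian tax equals MEC at q*: 11.07 + 1.07×16.6494 = 28.8849.

tax = 28.88 per unit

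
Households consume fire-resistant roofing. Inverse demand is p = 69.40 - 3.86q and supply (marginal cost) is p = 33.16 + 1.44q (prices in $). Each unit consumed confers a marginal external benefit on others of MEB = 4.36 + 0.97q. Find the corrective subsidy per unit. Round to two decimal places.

subsidy = $13.46 per unit

Social marginal benefit = demand + MEB = 73.76 - 2.89q.
Set SMB = MC: 73.76 - 2.89q = 33.16 + 1.44q → q* = 9.3764.
The Pigouvian subsidy equals MEB at q*: 4.36 + 0.97×9.3764 = 13.4551.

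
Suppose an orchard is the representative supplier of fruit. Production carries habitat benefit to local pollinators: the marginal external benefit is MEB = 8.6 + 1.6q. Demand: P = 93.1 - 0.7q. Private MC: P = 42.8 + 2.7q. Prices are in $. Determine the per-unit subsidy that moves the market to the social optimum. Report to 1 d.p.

Social marginal cost = private MC − MEB = 34.2 + 1.1q.
Set SMC = demand: 34.2 + 1.1q = 93.1 - 0.7q → q* = 32.7222.
The Pigouvian subsidy equals MEB at q*: 8.6 + 1.6×32.7222 = 60.9555.

subsidy = $61.0 per unit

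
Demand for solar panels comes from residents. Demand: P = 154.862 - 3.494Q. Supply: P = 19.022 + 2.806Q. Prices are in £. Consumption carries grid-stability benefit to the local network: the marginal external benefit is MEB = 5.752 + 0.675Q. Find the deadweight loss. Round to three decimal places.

DWL = £36.653

Market equilibrium (private): 19.022 + 2.806Q = 154.862 - 3.494Q → Q_m = 21.5619.
Social marginal benefit = demand + MEB = 160.614 - 2.819Q.
Set SMB = MC: 160.614 - 2.819Q = 19.022 + 2.806Q → Q* = 25.1719.
The loss is the area between SMB and MC from Q* to Q_m; with linear curves that's a triangle of height MEB(Q_m).
DWL = ½ × 3.6100 × 20.3063 = 36.6529.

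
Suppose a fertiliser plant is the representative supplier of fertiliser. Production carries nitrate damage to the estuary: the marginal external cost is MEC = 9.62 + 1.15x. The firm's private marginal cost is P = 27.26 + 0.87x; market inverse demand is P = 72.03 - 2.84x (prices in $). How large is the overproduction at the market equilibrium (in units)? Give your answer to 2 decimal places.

4.83 units

Market equilibrium (private): 27.26 + 0.87x = 72.03 - 2.84x → x_m = 12.0674.
Social marginal cost = private MC + MEC = 36.88 + 2.02x.
Set SMC = demand: 36.88 + 2.02x = 72.03 - 2.84x → x* = 7.2325.
Gap = |12.0674 − 7.2325| = 4.8349.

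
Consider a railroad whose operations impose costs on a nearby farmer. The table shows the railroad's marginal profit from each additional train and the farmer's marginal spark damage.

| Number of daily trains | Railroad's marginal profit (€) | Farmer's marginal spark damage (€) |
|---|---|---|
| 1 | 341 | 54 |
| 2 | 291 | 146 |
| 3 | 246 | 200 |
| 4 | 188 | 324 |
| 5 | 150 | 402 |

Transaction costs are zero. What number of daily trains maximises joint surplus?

Bargaining reaches the level where marginal profit last exceeds marginal spark damage.
That holds through level 3 (246 ≥ 200) but not at 4 (188 < 324).

3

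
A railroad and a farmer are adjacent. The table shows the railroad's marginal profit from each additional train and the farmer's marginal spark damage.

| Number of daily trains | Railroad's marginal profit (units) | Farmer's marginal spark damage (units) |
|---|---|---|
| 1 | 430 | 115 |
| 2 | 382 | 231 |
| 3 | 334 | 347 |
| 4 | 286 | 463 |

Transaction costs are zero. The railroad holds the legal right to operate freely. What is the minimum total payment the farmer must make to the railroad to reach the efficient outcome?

620

Left alone the railroad would choose level 4 (marginal profit stays positive).
Efficient level: k* = 2 (marginal profit ≥ marginal spark damage through 2).
The farmer must at least cover the railroad's forgone profit from cutting 4→2: 334 + 286 = 620.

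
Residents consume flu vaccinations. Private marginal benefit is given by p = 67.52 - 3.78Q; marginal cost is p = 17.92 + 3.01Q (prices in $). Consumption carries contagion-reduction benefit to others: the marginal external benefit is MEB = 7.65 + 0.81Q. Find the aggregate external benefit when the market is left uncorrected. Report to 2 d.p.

Market equilibrium (private): 17.92 + 3.01Q = 67.52 - 3.78Q → Q_m = 7.3049.
Total external benefit = ∫₀^{Q_m} (7.65 + 0.81Q) dQ = 7.65×7.3049 + ½×0.81×7.3049² = 77.4939.

$77.49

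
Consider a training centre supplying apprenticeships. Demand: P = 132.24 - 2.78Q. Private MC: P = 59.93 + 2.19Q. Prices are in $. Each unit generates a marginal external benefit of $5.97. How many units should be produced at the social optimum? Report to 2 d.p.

Social marginal cost = private MC − MEB = 53.96 + 2.19Q.
Set SMC = demand: 53.96 + 2.19Q = 132.24 - 2.78Q → Q* = 15.7505.

Q* = 15.75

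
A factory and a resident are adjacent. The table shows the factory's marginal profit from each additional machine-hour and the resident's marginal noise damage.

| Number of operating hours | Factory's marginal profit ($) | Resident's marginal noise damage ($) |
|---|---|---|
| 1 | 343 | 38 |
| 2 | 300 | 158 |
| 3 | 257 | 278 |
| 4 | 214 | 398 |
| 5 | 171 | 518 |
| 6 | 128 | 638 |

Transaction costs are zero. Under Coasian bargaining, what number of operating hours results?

Bargaining reaches the level where marginal profit last exceeds marginal noise damage.
That holds through level 2 (300 ≥ 158) but not at 3 (257 < 278).

2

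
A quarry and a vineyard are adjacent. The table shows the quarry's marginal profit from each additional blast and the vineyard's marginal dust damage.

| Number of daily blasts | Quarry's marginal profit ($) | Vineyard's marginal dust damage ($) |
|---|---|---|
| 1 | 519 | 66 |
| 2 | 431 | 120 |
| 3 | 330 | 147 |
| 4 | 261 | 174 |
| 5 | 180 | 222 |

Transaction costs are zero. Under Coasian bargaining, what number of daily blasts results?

4

Bargaining reaches the level where marginal profit last exceeds marginal dust damage.
That holds through level 4 (261 ≥ 174) but not at 5 (180 < 222).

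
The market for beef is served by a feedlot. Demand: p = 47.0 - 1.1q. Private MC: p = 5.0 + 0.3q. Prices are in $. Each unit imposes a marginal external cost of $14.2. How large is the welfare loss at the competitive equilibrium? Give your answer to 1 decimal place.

Market equilibrium (private): 5.0 + 0.3q = 47.0 - 1.1q → q_m = 30.0000.
Social marginal cost = private MC + MEC = 19.2 + 0.3q.
Set SMC = demand: 19.2 + 0.3q = 47.0 - 1.1q → q* = 19.8571.
The welfare-loss triangle has base |q_m − q*| and height MEC(q_m) (the vertical gap between SMC and demand is zero at q* and MEC at q_m).
DWL = ½ × 10.1429 × 14.2000 = 72.0146.

DWL = $72.0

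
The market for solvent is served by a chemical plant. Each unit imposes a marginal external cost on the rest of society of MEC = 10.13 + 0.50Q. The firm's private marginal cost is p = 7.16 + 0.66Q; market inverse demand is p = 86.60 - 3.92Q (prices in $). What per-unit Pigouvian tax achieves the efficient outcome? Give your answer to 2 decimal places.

Social marginal cost = private MC + MEC = 17.29 + 1.16Q.
Set SMC = demand: 17.29 + 1.16Q = 86.60 - 3.92Q → Q* = 13.6437.
The Pigouvian tax equals MEC at Q*: 10.13 + 0.50×13.6437 = 16.9519.

tax = $16.95 per unit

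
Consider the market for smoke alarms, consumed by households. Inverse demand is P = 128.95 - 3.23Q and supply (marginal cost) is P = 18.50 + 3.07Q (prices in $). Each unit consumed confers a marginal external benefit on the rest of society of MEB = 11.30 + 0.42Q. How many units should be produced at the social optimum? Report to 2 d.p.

Q* = 20.71

Social marginal benefit = demand + MEB = 140.25 - 2.81Q.
Set SMB = MC: 140.25 - 2.81Q = 18.50 + 3.07Q → Q* = 20.7058.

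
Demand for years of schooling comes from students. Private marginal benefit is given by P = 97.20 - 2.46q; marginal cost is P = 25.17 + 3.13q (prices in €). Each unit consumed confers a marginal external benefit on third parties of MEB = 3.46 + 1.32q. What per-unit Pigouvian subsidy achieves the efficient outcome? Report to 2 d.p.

subsidy = €26.80 per unit

Social marginal benefit = demand + MEB = 100.66 - 1.14q.
Set SMB = MC: 100.66 - 1.14q = 25.17 + 3.13q → q* = 17.6792.
The Pigouvian subsidy equals MEB at q*: 3.46 + 1.32×17.6792 = 26.7965.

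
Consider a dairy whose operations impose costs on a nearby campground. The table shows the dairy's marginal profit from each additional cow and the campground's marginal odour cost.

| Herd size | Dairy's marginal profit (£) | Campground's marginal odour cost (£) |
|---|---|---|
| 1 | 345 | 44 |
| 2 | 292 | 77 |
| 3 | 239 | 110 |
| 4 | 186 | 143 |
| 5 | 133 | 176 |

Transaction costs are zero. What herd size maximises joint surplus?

Bargaining reaches the level where marginal profit last exceeds marginal odour cost.
That holds through level 4 (186 ≥ 143) but not at 5 (133 < 176).

4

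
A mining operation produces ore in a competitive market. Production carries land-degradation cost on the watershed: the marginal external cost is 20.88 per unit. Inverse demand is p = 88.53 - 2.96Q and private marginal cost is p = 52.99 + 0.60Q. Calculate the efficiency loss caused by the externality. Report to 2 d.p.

Market equilibrium (private): 52.99 + 0.60Q = 88.53 - 2.96Q → Q_m = 9.9831.
Social marginal cost = private MC + MEC = 73.87 + 0.60Q.
Set SMC = demand: 73.87 + 0.60Q = 88.53 - 2.96Q → Q* = 4.1180.
Height of the DWL triangle at Q_m is SMC(Q_m) − demand(Q_m) = MEC(Q_m) = 20.8800.
DWL = ½ × 5.8651 × 20.8800 = 61.2316.

DWL = 61.23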